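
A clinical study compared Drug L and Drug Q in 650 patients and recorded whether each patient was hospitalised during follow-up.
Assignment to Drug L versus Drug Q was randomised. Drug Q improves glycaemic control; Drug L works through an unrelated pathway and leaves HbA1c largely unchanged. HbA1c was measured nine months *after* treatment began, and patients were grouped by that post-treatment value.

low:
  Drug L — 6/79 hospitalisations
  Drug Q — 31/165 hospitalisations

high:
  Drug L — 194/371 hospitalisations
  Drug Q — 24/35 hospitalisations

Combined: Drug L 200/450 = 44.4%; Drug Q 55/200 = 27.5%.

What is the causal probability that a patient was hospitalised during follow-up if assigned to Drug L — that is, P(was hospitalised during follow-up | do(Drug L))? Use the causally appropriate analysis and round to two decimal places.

Drug L is lower inside every HbA1c stratum but Drug Q is lower in aggregate. Whether to stratify depends on how HbA1c relates to the drug.
HbA1c lies on the pathway drug → HbA1c → outcome, so adjusting for it blocks the indirect effect. For the total causal effect of drug, use the unadjusted pooled rates.
So P(outcome | do(Drug L)) is just the pooled rate for Drug L: 200/450 = 0.444.

0.44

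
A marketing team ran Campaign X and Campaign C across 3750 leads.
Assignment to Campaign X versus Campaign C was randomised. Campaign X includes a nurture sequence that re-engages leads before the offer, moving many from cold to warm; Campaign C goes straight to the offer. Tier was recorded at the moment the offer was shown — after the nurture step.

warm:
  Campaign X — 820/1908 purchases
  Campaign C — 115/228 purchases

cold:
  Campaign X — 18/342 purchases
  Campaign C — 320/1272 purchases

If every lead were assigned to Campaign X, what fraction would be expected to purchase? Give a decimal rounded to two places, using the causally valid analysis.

0.37

The stratified and pooled comparisons disagree (Campaign C wins within each engagement tier; Campaign X wins overall), so the answer turns on the causal role of engagement tier.
Engagement tier is recorded after the campaign and is itself shifted by it — it sits on the causal path from campaign to outcome. Conditioning on a mediator would strip out part of the effect we want; the pooled comparison gives the total causal effect.
So P(outcome | do(Campaign X)) is just the pooled rate for Campaign X: 838/2250 = 0.372.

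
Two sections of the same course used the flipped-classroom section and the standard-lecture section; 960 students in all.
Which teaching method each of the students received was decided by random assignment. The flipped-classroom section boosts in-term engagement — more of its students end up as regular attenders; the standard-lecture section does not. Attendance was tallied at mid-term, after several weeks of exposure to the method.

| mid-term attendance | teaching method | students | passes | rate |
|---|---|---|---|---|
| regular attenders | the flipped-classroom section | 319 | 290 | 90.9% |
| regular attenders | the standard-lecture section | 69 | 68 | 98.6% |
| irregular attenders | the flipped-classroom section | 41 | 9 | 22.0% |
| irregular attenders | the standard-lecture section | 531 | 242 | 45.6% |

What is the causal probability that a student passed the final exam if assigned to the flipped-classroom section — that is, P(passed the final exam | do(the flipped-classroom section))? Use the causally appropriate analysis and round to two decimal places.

the standard-lecture section is higher inside every mid-term attendance stratum but the flipped-classroom section is higher in aggregate. Whether to stratify depends on how mid-term attendance relates to the teaching method.
Stratifying would compare teaching methods among students the teaching methods themselves sorted into mid-term attendance groups — a form of selection on an intermediate. The unconditioned pooled rates give the total causal effect.
So P(outcome | do(the flipped-classroom section)) is just the pooled rate for the flipped-classroom section: 299/360 = 0.831.

0.83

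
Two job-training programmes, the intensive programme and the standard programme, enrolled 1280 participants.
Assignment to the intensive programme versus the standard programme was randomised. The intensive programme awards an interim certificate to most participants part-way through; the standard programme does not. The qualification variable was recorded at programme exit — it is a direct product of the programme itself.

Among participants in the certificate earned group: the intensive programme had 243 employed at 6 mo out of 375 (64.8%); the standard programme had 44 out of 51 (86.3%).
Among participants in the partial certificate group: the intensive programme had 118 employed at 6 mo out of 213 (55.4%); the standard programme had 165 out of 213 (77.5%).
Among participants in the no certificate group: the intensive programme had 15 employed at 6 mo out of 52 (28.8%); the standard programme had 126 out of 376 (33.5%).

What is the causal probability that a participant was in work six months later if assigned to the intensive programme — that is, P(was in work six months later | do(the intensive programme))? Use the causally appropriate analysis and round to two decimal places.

0.59

Qualification attained during the programme is downstream of the programme. One should not condition on a consequence of treatment, so the overall rates are the right comparison.
So P(outcome | do(the intensive programme)) is just the pooled rate for the intensive programme: 376/640 = 0.588.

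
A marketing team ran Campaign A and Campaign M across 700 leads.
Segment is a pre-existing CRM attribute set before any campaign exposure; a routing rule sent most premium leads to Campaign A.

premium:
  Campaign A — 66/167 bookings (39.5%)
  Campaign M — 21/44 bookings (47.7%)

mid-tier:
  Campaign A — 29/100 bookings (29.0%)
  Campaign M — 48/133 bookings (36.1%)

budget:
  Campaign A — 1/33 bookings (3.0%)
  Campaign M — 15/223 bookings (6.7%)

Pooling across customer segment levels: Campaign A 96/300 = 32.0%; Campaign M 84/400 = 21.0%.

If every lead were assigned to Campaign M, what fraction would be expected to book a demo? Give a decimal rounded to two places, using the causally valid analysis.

Since customer segment is a pre-existing factor (not a product of the campaign) and it affects the outcome on its own, it is a confounder. The stratified rates, not the pooled rate, identify the causal effect.
Standardising Campaign M to the population customer segment mix: 0.301·21/44 + 0.333·48/133 + 0.366·15/223 = 0.289.

0.29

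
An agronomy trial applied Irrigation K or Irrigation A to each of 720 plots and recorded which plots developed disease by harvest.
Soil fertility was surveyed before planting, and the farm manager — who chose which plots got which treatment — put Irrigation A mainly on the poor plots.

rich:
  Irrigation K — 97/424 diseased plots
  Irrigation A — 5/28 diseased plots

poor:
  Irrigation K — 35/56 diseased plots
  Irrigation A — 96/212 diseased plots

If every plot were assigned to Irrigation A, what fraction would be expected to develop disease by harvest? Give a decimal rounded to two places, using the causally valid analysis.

0.28

Irrigation A is lower inside every soil fertility stratum but Irrigation K is lower in aggregate. Whether to stratify depends on how soil fertility relates to the irrigation.
The imbalance in soil fertility arose from how plots were allocated, not from anything the irrigation did; and soil fertility independently affects the outcome. The pooled gap is confounded — condition on soil fertility.
Standardising Irrigation A to the population soil fertility mix: 0.628·5/28 + 0.372·96/212 = 0.281.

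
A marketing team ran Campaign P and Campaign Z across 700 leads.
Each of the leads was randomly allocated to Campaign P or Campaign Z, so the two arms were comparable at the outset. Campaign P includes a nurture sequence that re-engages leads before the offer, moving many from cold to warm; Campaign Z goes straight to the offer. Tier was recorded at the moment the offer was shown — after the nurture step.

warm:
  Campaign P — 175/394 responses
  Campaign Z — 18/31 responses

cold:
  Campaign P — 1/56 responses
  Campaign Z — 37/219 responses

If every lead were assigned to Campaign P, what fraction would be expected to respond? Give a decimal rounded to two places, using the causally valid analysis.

Engagement tier here is a post-treatment variable shaped by the campaign; conditioning on it would introduce bias rather than remove it. The overall comparison is the causal one.
So P(outcome | do(Campaign P)) is just the pooled rate for Campaign P: 176/450 = 0.391.

0.39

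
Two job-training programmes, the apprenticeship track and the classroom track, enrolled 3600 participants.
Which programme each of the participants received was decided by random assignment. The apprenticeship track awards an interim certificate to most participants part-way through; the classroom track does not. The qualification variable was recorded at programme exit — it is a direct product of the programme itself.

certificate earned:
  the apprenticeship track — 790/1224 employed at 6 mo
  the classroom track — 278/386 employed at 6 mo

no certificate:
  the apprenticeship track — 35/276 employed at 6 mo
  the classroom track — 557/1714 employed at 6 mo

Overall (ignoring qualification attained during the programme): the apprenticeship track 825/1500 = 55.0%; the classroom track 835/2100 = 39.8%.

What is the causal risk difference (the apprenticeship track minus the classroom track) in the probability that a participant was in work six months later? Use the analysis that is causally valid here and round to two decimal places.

+0.15

Qualification attained during the programme is downstream of the programme. One should not condition on a consequence of treatment, so the overall rates are the right comparison.
The causal difference is the pooled difference: 0.550 − 0.398 = +0.152.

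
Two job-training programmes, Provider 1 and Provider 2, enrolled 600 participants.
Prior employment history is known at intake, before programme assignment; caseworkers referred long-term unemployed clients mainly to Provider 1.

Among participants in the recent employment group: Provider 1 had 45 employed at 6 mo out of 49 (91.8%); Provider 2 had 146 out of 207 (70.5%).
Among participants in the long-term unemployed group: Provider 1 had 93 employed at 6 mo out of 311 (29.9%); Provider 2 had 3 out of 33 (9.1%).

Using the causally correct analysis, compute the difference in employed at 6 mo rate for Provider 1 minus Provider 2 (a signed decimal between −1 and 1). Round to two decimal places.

+0.21

The prior employment history-specific comparison favours Provider 1 throughout, but the pooled figures favour Provider 2. The question is whether to condition on prior employment history.
The imbalance in prior employment history arose from how participants were allocated, not from anything the programme did; and prior employment history independently affects the outcome. The pooled gap is confounded — condition on prior employment history.
Adjusting over the population distribution of prior employment history: 0.427·(0.918−0.705) + 0.573·(0.299−0.091) = +0.210.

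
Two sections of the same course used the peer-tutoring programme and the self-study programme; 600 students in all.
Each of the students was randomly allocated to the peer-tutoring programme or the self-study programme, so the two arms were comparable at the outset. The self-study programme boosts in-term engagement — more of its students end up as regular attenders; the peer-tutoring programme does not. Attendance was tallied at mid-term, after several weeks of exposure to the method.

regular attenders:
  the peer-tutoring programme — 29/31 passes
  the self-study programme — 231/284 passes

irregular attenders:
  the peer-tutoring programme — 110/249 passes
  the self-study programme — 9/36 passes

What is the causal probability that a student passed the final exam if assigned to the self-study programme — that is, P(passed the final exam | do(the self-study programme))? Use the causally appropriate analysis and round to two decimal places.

The mid-term attendance-specific comparison favours the peer-tutoring programme throughout, but the pooled figures favour the self-study programme. The question is whether to condition on mid-term attendance.
Because the teaching method influences mid-term attendance, mid-term attendance is a post-treatment mediator, not a confounder. Stratifying on it would bias the estimate; the causal effect is the crude pooled difference.
So P(outcome | do(the self-study programme)) is just the pooled rate for the self-study programme: 240/320 = 0.750.

0.75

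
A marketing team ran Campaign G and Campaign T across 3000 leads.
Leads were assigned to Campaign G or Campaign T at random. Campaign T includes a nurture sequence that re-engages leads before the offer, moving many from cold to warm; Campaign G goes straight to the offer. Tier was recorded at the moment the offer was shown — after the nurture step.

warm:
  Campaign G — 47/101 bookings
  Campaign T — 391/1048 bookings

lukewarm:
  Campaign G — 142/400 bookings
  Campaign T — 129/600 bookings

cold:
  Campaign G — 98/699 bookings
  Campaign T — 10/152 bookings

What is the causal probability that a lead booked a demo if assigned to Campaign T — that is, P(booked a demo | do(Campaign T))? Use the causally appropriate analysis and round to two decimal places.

0.29

Engagement tier is downstream of the campaign. One should not condition on a consequence of treatment, so the overall rates are the right comparison.
So P(outcome | do(Campaign T)) is just the pooled rate for Campaign T: 530/1800 = 0.294.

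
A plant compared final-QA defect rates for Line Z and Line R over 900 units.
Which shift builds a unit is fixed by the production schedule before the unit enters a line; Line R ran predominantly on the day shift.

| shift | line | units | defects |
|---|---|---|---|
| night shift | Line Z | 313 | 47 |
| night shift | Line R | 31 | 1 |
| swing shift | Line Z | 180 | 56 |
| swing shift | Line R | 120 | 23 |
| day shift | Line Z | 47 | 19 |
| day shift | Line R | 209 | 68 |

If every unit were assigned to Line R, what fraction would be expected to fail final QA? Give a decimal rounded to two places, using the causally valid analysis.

0.17

Here shift is a common cause — it drives both which line a case falls under and the outcome. The crude comparison mixes populations; the stratum-specific rates are the causally relevant ones.
Standardising Line R to the population shift mix: 0.382·1/31 + 0.333·23/120 + 0.284·68/209 = 0.169.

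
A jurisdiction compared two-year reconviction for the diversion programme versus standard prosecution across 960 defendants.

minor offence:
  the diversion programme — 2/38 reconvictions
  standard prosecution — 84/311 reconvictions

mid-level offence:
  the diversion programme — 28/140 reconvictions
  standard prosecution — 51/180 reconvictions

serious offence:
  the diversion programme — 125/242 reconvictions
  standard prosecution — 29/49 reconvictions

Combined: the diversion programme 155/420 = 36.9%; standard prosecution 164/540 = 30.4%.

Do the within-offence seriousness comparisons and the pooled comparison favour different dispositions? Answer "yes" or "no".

Within each offence seriousness level (minor offence 5.3% vs 27.0%; mid-level offence 20.0% vs 28.3%; serious offence 51.7% vs 59.2%), the diversion programme has the lower rate every time. Pooled: 36.9% vs 30.4% — standard prosecution has the lower rate overall. The two comparisons disagree.

yes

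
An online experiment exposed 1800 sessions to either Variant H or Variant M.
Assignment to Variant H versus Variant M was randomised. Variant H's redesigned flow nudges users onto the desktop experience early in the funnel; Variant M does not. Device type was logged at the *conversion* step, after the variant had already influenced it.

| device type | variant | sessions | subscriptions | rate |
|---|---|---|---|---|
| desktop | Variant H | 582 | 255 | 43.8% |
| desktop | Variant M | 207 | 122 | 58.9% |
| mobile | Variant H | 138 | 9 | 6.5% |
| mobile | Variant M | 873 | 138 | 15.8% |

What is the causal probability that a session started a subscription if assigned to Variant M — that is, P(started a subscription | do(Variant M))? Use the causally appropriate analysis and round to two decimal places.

0.24

Within every device type level Variant M has the higher rate, yet pooled Variant H does — Simpson's reversal.
Device type lies on the pathway variant → device type → outcome, so adjusting for it blocks the indirect effect. For the total causal effect of variant, use the unadjusted pooled rates.
So P(outcome | do(Variant M)) is just the pooled rate for Variant M: 260/1080 = 0.241.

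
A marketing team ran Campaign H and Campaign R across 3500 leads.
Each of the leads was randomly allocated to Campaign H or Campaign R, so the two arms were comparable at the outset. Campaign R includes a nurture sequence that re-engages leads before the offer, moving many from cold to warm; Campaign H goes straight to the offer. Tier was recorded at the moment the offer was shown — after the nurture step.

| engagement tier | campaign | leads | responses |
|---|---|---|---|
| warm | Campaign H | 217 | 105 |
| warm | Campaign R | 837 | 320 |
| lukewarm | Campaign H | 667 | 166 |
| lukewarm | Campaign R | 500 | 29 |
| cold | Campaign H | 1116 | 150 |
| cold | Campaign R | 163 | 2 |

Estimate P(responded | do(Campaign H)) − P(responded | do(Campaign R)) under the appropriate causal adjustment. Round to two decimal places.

Stratifying would compare campaigns among leads the campaigns themselves sorted into engagement tier groups — a form of selection on an intermediate. The unconditioned pooled rates give the total causal effect.
The causal difference is the pooled difference: 0.210 − 0.234 = -0.024.

-0.02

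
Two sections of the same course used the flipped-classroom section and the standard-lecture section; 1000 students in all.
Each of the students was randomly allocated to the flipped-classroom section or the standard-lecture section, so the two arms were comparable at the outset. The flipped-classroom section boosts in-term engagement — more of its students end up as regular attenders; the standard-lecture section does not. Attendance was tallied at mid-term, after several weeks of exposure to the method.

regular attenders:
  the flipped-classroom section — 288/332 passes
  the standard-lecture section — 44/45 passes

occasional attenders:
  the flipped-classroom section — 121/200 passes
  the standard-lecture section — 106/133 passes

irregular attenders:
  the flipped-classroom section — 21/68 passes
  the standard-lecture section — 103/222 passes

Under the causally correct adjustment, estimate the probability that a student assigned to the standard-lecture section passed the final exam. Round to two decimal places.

0.63

The stratified and pooled comparisons disagree (the standard-lecture section wins within each mid-term attendance; the flipped-classroom section wins overall), so the answer turns on the causal role of mid-term attendance.
Mid-term attendance lies on the pathway teaching method → mid-term attendance → outcome, so adjusting for it blocks the indirect effect. For the total causal effect of teaching method, use the unadjusted pooled rates.
So P(outcome | do(the standard-lecture section)) is just the pooled rate for the standard-lecture section: 253/400 = 0.632.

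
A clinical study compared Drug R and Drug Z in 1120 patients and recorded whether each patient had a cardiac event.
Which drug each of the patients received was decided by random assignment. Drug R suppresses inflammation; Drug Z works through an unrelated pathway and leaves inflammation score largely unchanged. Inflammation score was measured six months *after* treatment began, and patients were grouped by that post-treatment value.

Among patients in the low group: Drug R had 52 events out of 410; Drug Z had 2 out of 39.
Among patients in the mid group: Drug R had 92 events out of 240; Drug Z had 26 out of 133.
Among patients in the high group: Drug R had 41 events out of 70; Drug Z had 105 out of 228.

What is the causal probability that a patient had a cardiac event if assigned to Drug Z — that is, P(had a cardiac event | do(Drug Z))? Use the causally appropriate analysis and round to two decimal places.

0.33

The inflammation score-specific comparison favours Drug Z throughout, but the pooled figures favour Drug R. The question is whether to condition on inflammation score.
Because the drug influences inflammation score, inflammation score is a post-treatment mediator, not a confounder. Stratifying on it would bias the estimate; the causal effect is the crude pooled difference.
So P(outcome | do(Drug Z)) is just the pooled rate for Drug Z: 133/400 = 0.333.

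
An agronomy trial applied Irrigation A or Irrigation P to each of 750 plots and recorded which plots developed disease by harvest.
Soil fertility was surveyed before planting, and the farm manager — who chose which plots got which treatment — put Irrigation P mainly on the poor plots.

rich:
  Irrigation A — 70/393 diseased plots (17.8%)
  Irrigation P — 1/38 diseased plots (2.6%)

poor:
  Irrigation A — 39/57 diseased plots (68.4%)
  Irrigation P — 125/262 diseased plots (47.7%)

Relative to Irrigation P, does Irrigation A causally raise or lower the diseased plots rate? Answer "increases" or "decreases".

increases

Here soil fertility is a common cause — it drives both which irrigation a case falls under and the outcome. The crude comparison mixes populations; the stratum-specific rates are the causally relevant ones.
Within each level — rich: 17.8% vs 2.6%; poor: 68.4% vs 47.7% — Irrigation P is lower every time.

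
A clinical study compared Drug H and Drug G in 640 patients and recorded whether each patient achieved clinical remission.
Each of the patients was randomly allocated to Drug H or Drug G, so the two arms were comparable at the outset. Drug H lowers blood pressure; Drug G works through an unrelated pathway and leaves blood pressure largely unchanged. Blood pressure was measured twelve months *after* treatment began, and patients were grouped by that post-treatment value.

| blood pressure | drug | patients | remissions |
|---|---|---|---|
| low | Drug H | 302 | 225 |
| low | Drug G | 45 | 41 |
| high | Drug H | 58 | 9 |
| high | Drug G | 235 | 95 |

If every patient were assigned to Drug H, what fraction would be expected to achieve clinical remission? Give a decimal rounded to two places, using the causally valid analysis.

0.65

Stratifying would compare drugs among patients the drugs themselves sorted into blood pressure groups — a form of selection on an intermediate. The unconditioned pooled rates give the total causal effect.
So P(outcome | do(Drug H)) is just the pooled rate for Drug H: 234/360 = 0.650.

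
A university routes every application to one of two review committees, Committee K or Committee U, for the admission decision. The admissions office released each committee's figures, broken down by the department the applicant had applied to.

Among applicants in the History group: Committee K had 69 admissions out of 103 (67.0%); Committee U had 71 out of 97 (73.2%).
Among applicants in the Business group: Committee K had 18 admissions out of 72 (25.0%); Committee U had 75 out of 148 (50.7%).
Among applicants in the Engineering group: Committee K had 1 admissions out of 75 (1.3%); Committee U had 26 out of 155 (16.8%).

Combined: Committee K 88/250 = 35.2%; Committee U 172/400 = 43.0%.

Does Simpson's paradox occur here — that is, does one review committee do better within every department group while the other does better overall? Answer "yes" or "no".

Within each department level (History 67.0% vs 73.2%; Business 25.0% vs 50.7%; Engineering 1.3% vs 16.8%), Committee U has the higher rate every time. Pooled: 35.2% vs 43.0% — Committee U has the higher rate overall. They agree.

no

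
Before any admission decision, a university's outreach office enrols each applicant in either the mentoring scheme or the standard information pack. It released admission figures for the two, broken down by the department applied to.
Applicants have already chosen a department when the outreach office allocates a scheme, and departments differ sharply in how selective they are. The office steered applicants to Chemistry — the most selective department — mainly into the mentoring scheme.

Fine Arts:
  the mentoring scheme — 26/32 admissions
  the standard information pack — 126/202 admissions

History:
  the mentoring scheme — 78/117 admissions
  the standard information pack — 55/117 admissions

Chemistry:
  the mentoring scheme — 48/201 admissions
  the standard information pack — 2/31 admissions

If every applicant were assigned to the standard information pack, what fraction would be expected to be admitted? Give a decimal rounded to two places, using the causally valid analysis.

0.39

Department satisfies the back-door criterion: it is not a descendant of the outreach scheme, and it blocks the spurious path from outreach scheme to outcome. Adjusting for it (i.e., using the within-department rates) gives the causal effect.
Standardising the standard information pack to the population department mix: 0.334·126/202 + 0.334·55/117 + 0.331·2/31 = 0.387.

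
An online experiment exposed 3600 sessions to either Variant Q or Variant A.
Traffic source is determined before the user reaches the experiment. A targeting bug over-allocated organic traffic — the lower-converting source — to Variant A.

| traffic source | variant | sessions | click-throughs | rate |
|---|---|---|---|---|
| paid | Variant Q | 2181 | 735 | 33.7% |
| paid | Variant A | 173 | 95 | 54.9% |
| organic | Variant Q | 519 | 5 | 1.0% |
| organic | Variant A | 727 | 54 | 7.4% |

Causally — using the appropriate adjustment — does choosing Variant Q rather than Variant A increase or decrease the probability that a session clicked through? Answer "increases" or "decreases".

The traffic source-specific comparison favours Variant A throughout, but the pooled figures favour Variant Q. The question is whether to condition on traffic source.
Traffic source is set before the variant has any effect — it is not caused by the variant — and it independently drives the outcome. That makes it a confounder, so the causal comparison is within traffic source levels.
Within each level — paid: 33.7% vs 54.9%; organic: 1.0% vs 7.4% — Variant A is higher every time.

decreases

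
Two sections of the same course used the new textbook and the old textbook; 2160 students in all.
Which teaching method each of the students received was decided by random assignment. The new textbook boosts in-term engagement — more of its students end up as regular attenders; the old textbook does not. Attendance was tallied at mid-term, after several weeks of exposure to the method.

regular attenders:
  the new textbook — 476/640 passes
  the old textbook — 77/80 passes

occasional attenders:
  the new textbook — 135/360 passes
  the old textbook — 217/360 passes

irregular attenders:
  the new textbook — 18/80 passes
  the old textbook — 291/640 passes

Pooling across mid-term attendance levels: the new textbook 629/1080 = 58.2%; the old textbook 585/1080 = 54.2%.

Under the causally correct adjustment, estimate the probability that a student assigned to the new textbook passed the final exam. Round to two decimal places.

0.58

Within every mid-term attendance level the old textbook has the higher rate, yet pooled the new textbook does — Simpson's reversal.
Mid-term attendance here is a post-treatment variable shaped by the teaching method; conditioning on it would introduce bias rather than remove it. The overall comparison is the causal one.
So P(outcome | do(the new textbook)) is just the pooled rate for the new textbook: 629/1080 = 0.582.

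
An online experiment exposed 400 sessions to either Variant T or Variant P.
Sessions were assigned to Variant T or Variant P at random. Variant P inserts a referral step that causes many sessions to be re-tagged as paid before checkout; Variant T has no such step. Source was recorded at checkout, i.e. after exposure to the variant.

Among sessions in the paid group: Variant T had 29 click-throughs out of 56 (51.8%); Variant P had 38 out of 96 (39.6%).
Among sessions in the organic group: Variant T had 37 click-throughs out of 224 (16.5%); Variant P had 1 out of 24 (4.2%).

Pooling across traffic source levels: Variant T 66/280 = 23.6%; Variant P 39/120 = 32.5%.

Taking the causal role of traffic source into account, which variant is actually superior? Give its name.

Variant P

Traffic source is recorded after the variant and is itself shifted by it — it sits on the causal path from variant to outcome. Conditioning on a mediator would strip out part of the effect we want; the pooled comparison gives the total causal effect.
Pooled: Variant T 23.6% vs Variant P 32.5%; Variant P is higher overall.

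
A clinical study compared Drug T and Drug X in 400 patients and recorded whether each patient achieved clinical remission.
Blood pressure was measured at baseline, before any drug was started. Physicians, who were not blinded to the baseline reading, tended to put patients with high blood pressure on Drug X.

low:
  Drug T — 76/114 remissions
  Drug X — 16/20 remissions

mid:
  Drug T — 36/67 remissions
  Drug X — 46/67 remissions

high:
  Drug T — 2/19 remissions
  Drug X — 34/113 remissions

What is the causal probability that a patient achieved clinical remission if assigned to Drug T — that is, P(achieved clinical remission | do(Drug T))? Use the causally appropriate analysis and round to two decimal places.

Nothing the drug does changes blood pressure; the imbalance is an allocation artefact. With blood pressure also predicting the outcome, the pooled figure is confounded, and the within-stratum comparison is the causal one.
Standardising Drug T to the population blood pressure mix: 0.335·76/114 + 0.335·36/67 + 0.330·2/19 = 0.438.

0.44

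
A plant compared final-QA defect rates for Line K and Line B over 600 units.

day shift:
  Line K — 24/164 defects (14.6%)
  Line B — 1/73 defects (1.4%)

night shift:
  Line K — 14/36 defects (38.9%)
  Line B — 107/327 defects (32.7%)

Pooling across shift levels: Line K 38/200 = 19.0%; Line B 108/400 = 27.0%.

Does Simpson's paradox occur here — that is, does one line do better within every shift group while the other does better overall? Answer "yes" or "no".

Within each shift level (day shift 14.6% vs 1.4%; night shift 38.9% vs 32.7%), Line B has the lower rate every time. Pooled: 19.0% vs 27.0% — Line K has the lower rate overall. The two comparisons disagree.

yes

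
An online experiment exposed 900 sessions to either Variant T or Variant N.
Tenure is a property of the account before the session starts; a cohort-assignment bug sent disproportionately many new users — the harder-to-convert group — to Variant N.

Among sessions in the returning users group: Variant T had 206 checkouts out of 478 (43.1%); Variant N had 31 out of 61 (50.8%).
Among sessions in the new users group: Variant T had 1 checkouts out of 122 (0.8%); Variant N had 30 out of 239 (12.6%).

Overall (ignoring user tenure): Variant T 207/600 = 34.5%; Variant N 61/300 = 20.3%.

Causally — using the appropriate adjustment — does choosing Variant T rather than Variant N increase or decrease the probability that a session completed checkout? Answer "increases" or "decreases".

decreases

The imbalance in user tenure arose from how sessions were allocated, not from anything the variant did; and user tenure independently affects the outcome. The pooled gap is confounded — condition on user tenure.
Within each level — returning users: 43.1% vs 50.8%; new users: 0.8% vs 12.6% — Variant N is higher every time.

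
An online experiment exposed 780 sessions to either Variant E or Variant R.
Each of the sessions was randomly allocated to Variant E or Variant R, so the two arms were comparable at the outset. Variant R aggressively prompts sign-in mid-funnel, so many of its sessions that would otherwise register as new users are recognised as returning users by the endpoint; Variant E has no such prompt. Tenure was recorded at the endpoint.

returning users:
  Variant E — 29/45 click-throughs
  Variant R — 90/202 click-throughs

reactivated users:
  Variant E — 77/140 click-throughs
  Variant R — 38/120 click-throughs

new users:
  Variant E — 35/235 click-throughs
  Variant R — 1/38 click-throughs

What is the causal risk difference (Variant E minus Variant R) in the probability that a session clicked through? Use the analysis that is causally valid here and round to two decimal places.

-0.02

Variant E is higher inside every user tenure stratum but Variant R is higher in aggregate. Whether to stratify depends on how user tenure relates to the variant.
Stratifying would compare variants among sessions the variants themselves sorted into user tenure groups — a form of selection on an intermediate. The unconditioned pooled rates give the total causal effect.
The causal difference is the pooled difference: 0.336 − 0.358 = -0.023.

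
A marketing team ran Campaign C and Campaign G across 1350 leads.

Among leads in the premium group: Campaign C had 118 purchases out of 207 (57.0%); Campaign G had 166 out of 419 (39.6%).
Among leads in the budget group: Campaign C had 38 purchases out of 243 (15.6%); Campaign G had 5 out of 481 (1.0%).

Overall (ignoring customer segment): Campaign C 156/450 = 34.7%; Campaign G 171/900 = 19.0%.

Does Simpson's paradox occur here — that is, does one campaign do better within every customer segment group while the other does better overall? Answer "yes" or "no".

Within each customer segment level (premium 57.0% vs 39.6%; budget 15.6% vs 1.0%), Campaign C has the higher rate every time. Pooled: 34.7% vs 19.0% — Campaign C has the higher rate overall. They agree.

no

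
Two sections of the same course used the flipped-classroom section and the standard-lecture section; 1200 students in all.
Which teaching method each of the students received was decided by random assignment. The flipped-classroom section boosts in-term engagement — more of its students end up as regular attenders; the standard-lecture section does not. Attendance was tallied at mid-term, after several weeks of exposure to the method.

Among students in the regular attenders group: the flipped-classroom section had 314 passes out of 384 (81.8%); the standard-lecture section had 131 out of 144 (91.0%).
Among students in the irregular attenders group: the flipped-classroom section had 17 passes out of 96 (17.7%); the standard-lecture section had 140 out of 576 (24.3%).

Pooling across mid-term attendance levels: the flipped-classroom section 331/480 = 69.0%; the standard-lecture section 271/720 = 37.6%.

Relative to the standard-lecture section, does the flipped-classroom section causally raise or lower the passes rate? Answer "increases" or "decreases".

increases

The distribution of mid-term attendance is itself part of what the teaching method does — it is an intermediate outcome. Holding it fixed would remove that part of the effect; the total effect is the pooled difference.
Pooled: the flipped-classroom section 69.0% vs the standard-lecture section 37.6%; the flipped-classroom section is higher overall.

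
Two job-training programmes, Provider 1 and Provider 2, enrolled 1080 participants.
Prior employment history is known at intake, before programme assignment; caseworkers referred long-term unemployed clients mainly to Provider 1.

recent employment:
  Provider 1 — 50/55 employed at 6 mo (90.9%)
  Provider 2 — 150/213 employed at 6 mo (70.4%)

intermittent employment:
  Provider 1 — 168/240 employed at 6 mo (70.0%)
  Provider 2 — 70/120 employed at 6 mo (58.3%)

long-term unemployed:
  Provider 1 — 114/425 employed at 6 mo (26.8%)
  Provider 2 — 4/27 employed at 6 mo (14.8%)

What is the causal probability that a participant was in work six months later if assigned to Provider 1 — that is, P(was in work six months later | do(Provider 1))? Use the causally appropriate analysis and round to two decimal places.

0.57

Within every prior employment history level Provider 1 has the higher rate, yet pooled Provider 2 does — Simpson's reversal.
Prior employment history satisfies the back-door criterion: it is not a descendant of the programme, and it blocks the spurious path from programme to outcome. Adjusting for it (i.e., using the within-prior employment history rates) gives the causal effect.
Standardising Provider 1 to the population prior employment history mix: 0.248·50/55 + 0.333·168/240 + 0.419·114/425 = 0.571.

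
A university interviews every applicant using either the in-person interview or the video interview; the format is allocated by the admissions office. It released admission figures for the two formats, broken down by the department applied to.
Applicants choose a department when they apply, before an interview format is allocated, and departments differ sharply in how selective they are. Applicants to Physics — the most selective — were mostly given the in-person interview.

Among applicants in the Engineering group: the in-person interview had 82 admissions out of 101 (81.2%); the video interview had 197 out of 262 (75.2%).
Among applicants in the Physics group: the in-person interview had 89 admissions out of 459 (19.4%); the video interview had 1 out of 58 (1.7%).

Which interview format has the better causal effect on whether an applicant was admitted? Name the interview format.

the in-person interview

the in-person interview is higher inside every department stratum but the video interview is higher in aggregate. Whether to stratify depends on how department relates to the interview format.
Nothing the interview format does changes department; the imbalance is an allocation artefact. With department also predicting the outcome, the pooled figure is confounded, and the within-stratum comparison is the causal one.
Within each level — Engineering: 81.2% vs 75.2%; Physics: 19.4% vs 1.7% — the in-person interview is higher every time.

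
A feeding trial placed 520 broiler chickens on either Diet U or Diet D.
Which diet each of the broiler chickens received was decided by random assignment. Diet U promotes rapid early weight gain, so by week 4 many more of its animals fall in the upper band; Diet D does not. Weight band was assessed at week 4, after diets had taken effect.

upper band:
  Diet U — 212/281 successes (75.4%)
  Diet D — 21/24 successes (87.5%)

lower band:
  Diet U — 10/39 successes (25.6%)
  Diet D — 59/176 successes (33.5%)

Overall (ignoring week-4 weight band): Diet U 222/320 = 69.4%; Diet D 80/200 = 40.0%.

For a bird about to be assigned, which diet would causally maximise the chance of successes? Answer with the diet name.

Diet D is higher inside every week-4 weight band stratum but Diet U is higher in aggregate. Whether to stratify depends on how week-4 weight band relates to the diet.
Week-4 weight band here is a post-treatment variable shaped by the diet; conditioning on it would introduce bias rather than remove it. The overall comparison is the causal one.
Pooled: Diet U 69.4% vs Diet D 40.0%; Diet U is higher overall.

Diet U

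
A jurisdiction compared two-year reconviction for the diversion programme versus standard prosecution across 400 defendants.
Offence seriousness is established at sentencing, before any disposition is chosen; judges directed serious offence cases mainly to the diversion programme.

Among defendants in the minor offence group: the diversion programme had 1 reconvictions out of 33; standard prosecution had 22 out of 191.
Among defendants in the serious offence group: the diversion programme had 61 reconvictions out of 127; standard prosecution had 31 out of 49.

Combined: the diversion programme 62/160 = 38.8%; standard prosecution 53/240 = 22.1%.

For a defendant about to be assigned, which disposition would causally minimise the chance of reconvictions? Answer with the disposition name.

the diversion programme

Nothing the disposition does changes offence seriousness; the imbalance is an allocation artefact. With offence seriousness also predicting the outcome, the pooled figure is confounded, and the within-stratum comparison is the causal one.
Within each level — minor offence: 3.0% vs 11.5%; serious offence: 48.0% vs 63.3% — the diversion programme is lower every time.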